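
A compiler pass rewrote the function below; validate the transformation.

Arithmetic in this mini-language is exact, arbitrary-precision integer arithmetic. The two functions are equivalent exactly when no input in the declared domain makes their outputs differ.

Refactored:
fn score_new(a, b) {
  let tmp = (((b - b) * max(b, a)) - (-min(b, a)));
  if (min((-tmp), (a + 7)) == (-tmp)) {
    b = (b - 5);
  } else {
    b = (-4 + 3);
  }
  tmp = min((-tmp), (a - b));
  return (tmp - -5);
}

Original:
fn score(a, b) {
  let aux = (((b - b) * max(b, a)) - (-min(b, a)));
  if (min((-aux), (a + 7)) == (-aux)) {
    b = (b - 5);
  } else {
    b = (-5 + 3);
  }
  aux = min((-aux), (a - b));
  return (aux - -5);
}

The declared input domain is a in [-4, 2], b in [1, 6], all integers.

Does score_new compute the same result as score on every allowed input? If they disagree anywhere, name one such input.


Not equivalent: a=-4, b=1 separates them (3 vs 2).
score: aux becomes -4; next (min((-aux), (a + 7)) == (-aux)) evaluates to false; next b becomes -2; next aux becomes -2; next final value 3
score_new: tmp becomes -4; next (min((-tmp), (a + 7)) == (-tmp)) evaluates to false; next b becomes -1; next tmp becomes -3; next final value 2
verdict: not equivalent; witness: a=-4, b=1


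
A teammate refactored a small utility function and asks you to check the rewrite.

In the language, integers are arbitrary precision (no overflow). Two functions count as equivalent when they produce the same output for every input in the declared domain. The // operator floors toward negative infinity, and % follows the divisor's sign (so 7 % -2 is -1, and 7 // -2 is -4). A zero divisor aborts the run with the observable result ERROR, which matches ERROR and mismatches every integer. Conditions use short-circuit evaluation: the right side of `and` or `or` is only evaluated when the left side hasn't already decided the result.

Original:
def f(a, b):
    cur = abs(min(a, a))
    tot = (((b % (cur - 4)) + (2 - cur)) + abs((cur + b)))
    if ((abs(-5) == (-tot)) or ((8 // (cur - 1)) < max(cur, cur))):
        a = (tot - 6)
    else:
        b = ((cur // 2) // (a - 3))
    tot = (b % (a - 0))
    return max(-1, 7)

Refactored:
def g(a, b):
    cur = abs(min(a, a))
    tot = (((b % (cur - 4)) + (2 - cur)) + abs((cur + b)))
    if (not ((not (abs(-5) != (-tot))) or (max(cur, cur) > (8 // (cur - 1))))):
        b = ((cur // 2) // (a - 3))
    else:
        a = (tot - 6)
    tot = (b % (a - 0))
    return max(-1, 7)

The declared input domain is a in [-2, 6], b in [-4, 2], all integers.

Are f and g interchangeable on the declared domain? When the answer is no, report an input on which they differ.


This is a faithful refactor — comparison usage differs, plus boolean connective usage differs, but the computed results match everywhere.
As a probe, take a=5, b=1: f runs cur=5, then tot=3, then ((abs(-5) == (-tot)) or ((8 // (cur - 1)) < max(cur, cur))) is true, then a=-3, then tot=-2, then returns 7; g runs cur=5, then tot=3, then (not ((not (abs(-5) != (-tot))) or (max(cur, cur) > (8 // (cur - 1))))) is false, then a=-3, then tot=-2, then returns 7; both end at 7.
Every one of the 63 inputs gives matching results.
verdict: equivalent


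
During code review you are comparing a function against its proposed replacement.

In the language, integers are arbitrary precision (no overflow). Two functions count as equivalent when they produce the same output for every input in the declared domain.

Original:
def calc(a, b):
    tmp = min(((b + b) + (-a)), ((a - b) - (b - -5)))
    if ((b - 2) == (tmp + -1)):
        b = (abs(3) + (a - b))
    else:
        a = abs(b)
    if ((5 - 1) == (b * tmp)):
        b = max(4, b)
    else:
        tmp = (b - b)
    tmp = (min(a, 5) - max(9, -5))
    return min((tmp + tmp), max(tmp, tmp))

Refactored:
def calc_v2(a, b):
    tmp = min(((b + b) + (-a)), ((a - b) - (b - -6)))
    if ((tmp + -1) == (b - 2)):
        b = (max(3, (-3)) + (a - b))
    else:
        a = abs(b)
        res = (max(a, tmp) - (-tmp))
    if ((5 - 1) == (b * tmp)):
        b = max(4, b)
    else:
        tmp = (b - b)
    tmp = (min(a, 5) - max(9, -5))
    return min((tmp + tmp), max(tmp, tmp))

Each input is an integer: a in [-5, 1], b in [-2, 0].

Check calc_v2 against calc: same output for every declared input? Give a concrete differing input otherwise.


Consider the input a=-2, b=-2.
calc: tmp becomes -3; next ((b - 2) == (tmp + -1)) evaluates to true; next b becomes 3; next ((5 - 1) == (b * tmp)) evaluates to false; next tmp becomes 0; next tmp becomes -11; next final value -22
calc_v2: tmp becomes -4; next ((tmp + -1) == (b - 2)) evaluates to false; next a becomes 2; next res becomes -2; next ((5 - 1) == (b * tmp)) evaluates to false; next tmp becomes 0; next tmp becomes -7; next final value -14
-22 != -14, so the rewrite changes behavior.
verdict: not equivalent; witness: a=-2, b=-2


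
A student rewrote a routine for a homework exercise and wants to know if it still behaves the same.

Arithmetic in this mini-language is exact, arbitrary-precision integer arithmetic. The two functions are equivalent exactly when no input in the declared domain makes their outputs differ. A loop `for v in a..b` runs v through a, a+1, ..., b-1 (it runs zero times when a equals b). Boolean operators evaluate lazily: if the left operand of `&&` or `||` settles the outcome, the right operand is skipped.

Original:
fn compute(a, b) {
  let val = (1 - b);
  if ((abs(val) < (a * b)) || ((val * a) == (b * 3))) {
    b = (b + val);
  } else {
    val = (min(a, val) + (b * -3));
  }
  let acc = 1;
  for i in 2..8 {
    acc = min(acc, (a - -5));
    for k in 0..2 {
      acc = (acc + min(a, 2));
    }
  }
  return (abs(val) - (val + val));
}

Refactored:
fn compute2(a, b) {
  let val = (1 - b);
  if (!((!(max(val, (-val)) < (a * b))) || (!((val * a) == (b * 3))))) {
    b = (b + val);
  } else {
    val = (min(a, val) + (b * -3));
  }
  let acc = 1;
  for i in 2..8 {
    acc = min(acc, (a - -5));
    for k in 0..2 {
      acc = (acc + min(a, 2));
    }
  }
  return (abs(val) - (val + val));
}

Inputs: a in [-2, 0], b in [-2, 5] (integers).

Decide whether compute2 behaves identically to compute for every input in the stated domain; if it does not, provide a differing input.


a=0, b=0 yields -1 from compute but 0 from compute2.
verdict: not equivalent; witness: a=0, b=0


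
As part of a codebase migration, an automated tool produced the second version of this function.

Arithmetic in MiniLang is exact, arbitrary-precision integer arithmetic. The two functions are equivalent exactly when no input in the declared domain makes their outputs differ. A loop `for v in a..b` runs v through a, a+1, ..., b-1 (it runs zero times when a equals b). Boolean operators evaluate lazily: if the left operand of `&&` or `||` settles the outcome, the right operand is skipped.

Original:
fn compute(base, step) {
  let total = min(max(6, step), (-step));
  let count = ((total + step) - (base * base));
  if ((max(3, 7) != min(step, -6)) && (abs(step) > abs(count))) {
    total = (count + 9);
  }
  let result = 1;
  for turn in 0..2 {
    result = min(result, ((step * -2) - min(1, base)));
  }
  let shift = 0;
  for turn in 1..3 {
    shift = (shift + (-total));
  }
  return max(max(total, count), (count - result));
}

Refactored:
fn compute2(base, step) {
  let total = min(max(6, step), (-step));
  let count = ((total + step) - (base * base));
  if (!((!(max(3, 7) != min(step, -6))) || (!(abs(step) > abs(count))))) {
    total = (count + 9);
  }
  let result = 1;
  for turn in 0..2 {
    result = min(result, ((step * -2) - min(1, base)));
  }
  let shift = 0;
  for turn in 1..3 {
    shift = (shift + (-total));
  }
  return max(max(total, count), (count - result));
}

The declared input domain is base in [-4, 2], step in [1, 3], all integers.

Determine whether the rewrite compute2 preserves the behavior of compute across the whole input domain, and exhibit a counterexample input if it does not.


Side by side, the visible changes include: boolean connective usage differs.
Spot check at base=-4, step=2 — compute: total := -2 | count := -16 | ((max(3, 7) != min(step, -6)) && (abs(step) > abs(count))): false | result := 1 | iter turn=0: | result := 0 | iter turn=1: | result := 0 | shift := 0 | iter turn=1: | shift := 2 | iter turn=2: | shift := 4 | result -2. compute2: total := -2 | count := -16 | (!((!(max(3, 7) != min(step, -6))) || (!(abs(step) > abs(count))))): false | result := 1 | iter turn=0: | result := 0 | iter turn=1: | result := 0 | shift := 0 | iter turn=1: | shift := 2 | iter turn=2: | shift := 4 | result -2. Both give -2.
An exhaustive pass over the 21 declared inputs shows identical outputs.
verdict: equivalent


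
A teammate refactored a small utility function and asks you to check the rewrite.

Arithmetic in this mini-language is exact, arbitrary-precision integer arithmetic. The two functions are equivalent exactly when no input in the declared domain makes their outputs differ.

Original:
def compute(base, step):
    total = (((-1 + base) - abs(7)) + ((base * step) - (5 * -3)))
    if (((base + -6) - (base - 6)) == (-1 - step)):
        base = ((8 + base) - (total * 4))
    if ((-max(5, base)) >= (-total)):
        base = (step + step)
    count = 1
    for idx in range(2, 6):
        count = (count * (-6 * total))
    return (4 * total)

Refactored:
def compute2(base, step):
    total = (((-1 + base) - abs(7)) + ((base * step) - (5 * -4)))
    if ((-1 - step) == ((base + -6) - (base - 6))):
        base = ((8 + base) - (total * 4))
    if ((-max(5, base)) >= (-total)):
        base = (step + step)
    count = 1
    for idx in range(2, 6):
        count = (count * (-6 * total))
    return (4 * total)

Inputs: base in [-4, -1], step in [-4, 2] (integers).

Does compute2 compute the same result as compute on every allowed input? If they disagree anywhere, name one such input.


Not equivalent: base=-4, step=-4 separates them (76 vs 96).
compute: total=19, then (((base + -6) - (base - 6)) == (-1 - step)) is false, then ((-max(5, base)) >= (-total)) is true, then base=-8, then count=1, then (idx=2), then count=-114, then (idx=3), then count=12996, then (idx=4), then count=-1481544, then (idx=5), then count=168896016, then returns 76
compute2: total=24, then ((-1 - step) == ((base + -6) - (base - 6))) is false, then ((-max(5, base)) >= (-total)) is true, then base=-8, then count=1, then (idx=2), then count=-144, then (idx=3), then count=20736, then (idx=4), then count=-2985984, then (idx=5), then count=429981696, then returns 96
verdict: not equivalent; witness: base=-4, step=-4


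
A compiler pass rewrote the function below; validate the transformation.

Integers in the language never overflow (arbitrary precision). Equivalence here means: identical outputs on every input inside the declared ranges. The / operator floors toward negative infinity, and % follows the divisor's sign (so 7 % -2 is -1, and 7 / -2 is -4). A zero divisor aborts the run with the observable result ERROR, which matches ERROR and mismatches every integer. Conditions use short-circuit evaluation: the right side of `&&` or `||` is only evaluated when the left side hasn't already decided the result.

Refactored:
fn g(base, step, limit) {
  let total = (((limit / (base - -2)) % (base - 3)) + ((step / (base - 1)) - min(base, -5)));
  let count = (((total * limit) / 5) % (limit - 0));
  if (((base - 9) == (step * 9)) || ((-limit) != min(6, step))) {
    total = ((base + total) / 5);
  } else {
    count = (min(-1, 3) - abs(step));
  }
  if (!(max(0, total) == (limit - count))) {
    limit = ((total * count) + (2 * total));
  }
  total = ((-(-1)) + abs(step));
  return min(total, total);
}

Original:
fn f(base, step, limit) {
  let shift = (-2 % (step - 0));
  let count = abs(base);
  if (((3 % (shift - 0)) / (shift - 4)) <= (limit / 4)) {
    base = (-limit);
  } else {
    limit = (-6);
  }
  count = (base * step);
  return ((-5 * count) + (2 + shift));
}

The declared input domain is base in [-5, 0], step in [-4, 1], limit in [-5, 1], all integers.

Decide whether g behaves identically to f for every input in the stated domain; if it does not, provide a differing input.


On input base=-5, step=-4, limit=-5, f returns -100 while g returns 5.
verdict: not equivalent; witness: base=-5, step=-4, limit=-5


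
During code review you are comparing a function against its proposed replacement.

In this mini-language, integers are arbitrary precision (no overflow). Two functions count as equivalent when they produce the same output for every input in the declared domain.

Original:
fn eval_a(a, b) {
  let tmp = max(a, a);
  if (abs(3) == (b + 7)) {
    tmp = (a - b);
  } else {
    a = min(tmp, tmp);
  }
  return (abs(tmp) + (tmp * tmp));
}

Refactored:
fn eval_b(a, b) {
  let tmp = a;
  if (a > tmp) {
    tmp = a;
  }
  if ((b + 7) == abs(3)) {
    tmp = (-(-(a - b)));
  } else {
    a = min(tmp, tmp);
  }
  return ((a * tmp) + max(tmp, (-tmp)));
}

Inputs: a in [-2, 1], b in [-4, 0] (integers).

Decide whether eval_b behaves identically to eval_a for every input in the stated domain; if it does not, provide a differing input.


Not equivalent: a=-2, b=-4 separates them (6 vs -2).
eval_a: tmp becomes -2; next (abs(3) == (b + 7)) evaluates to true; next tmp becomes 2; next final value 6
eval_b: tmp becomes -2; next (a > tmp) evaluates to false; next ((b + 7) == abs(3)) evaluates to true; next tmp becomes 2; next final value -2
verdict: not equivalent; witness: a=-2, b=-4


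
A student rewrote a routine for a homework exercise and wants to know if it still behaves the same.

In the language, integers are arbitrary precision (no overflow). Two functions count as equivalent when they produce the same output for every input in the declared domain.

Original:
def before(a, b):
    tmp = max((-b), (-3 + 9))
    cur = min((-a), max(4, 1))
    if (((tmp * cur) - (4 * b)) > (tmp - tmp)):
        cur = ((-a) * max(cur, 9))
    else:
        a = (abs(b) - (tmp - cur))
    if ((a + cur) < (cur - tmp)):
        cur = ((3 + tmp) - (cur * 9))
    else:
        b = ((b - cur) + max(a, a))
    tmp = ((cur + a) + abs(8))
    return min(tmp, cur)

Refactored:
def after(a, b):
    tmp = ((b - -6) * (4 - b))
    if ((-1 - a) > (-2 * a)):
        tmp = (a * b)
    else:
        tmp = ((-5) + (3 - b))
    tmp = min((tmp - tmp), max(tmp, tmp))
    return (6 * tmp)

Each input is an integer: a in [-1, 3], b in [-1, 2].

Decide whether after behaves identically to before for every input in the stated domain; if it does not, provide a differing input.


Evaluate both at a=-1, b=-1.
before: tmp = 6; cur = 1; (((tmp * cur) - (4 * b)) > (tmp - tmp)) -> true; cur = 9; ((a + cur) < (cur - tmp)) -> false; b = -11; tmp = 16; return 9
after: tmp = 25; ((-1 - a) > (-2 * a)) -> false; tmp = -1; tmp = -1; return -6
9 vs -6 — the two versions disagree here.
verdict: not equivalent; witness: a=-1, b=-1


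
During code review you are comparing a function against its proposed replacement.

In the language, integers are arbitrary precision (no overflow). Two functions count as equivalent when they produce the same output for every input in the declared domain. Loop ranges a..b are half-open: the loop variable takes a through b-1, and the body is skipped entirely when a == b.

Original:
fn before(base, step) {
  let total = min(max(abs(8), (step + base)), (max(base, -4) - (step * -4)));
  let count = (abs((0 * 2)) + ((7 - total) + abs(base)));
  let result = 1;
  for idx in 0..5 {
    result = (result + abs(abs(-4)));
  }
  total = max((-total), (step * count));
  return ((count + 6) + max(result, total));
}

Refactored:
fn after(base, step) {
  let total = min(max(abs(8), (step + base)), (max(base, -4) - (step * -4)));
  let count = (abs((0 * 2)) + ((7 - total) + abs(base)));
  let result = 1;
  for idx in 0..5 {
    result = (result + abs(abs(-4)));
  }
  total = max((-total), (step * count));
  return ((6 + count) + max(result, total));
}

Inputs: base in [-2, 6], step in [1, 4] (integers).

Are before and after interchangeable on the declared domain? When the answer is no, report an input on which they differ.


Changes here: same computation, different form; the full 36-point sweep finds no disagreement.
verdict: equivalent


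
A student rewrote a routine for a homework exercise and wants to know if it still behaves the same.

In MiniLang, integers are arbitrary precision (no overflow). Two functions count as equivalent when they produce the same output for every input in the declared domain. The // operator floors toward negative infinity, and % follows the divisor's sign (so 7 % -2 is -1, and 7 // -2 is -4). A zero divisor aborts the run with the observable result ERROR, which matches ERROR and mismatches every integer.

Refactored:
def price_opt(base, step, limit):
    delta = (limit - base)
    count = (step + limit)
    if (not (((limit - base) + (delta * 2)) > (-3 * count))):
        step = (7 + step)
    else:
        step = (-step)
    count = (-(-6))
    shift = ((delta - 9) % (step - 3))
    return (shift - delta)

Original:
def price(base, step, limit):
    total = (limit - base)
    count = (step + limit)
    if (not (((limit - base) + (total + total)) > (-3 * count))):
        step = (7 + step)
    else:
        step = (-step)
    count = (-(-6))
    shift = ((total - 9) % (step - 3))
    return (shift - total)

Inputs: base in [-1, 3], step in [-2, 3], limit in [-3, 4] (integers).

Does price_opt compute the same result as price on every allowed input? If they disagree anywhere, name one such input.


Although local variable names differ; also constant usage differs; also arithmetic usage differs, 240/240 inputs agree.
verdict: equivalent


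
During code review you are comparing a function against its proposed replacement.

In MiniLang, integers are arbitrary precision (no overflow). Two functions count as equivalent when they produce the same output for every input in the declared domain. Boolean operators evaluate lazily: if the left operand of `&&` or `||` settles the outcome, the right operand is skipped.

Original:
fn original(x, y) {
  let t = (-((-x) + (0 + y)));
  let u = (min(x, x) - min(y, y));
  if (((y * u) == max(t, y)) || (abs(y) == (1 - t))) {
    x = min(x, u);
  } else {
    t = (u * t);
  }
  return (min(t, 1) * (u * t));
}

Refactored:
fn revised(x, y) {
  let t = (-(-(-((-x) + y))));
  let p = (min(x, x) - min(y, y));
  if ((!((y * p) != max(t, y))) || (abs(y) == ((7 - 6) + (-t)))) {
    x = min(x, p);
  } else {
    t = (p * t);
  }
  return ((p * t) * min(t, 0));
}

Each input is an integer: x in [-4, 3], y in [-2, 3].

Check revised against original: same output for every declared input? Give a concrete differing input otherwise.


Try x=-4, y=-2.
original: t := -2 | u := -2 | (((y * u) == max(t, y)) || (abs(y) == (1 - t))): false | t := 4 | result -8
revised: t := -2 | p := -2 | ((!((y * p) != max(t, y))) || (abs(y) == ((7 - 6) + (-t)))): false | t := 4 | result 0
-8 and 0 differ, so these are not the same function on this domain.
verdict: not equivalent; witness: x=-4, y=-2


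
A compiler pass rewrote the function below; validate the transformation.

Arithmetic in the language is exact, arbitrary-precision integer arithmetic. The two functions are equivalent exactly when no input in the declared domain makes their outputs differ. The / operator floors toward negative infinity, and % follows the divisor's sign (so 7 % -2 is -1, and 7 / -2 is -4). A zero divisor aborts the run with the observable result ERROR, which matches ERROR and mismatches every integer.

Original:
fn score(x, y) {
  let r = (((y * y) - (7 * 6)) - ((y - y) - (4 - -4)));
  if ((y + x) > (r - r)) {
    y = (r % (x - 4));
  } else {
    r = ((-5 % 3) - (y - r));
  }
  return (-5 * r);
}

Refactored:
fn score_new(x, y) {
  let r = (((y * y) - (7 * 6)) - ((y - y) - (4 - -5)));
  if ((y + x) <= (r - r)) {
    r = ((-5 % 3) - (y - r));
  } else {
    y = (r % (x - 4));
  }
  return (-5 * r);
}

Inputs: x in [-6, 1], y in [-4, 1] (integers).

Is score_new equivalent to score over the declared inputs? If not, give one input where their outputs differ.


Run the pair on x=-6, y=-4.
score: r=-18, then ((y + x) > (r - r)) is false, then r=-13, then returns 65
score_new: r=-17, then ((y + x) <= (r - r)) is true, then r=-12, then returns 60
65 and 60 differ, so these are not the same function on this domain.
verdict: not equivalent; witness: x=-6, y=-4


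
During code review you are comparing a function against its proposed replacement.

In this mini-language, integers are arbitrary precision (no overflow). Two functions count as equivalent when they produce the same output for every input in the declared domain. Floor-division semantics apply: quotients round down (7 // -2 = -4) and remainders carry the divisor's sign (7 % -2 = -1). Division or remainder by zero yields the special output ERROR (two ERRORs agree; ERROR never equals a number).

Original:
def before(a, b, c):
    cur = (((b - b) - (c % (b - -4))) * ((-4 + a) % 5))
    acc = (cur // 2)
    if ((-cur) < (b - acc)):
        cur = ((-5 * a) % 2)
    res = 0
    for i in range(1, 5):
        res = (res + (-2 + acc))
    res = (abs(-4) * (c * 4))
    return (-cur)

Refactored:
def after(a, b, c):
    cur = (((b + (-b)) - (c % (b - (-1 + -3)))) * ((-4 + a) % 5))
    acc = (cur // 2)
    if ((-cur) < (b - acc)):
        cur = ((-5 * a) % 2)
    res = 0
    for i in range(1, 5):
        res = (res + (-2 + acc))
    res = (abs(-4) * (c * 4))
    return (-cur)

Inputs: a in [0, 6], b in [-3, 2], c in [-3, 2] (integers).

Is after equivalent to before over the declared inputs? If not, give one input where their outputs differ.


Comparing the listings, the differences include: arithmetic usage differs; constant usage differs.
Tracing a=3, b=0, c=2: before: cur=-8, then acc=-4, then ((-cur) < (b - acc)) is false, then res=0, then (i=1), then res=-6, then (i=2), then res=-12, then (i=3), then res=-18, then (i=4), then res=-24, then res=32, then returns 8 | after: cur=-8, then acc=-4, then ((-cur) < (b - acc)) is false, then res=0, then (i=1), then res=-6, then (i=2), then res=-12, then (i=3), then res=-18, then (i=4), then res=-24, then res=32, then returns 8 — matching result 8.
Sweeping the whole domain (252 inputs) finds no disagreement.
verdict: equivalent


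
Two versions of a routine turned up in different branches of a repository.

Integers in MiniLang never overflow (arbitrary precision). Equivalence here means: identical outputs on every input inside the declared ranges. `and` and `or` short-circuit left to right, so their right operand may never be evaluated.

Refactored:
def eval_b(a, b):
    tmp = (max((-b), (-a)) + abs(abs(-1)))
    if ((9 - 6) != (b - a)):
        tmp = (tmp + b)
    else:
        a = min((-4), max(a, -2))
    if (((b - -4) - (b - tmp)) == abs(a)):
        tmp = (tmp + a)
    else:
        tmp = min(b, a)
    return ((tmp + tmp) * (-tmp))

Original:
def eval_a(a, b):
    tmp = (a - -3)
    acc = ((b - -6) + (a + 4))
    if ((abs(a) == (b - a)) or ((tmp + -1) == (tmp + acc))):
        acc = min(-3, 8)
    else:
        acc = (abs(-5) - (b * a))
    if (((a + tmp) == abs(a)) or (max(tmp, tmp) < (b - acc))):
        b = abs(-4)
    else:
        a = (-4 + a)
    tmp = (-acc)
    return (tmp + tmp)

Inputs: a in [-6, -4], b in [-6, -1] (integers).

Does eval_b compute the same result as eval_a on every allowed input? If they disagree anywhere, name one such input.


Run the pair on a=-6, b=-6.
eval_a: tmp := -3 | acc := -2 | ((abs(a) == (b - a)) or ((tmp + -1) == (tmp + acc))): false | acc := -31 | (((a + tmp) == abs(a)) or (max(tmp, tmp) < (b - acc))): true | b := 4 | tmp := 31 | result 62
eval_b: tmp := 7 | ((9 - 6) != (b - a)): true | tmp := 1 | (((b - -4) - (b - tmp)) == abs(a)): false | tmp := -6 | result -72
62 against -72: the behavior changed.
verdict: not equivalent; witness: a=-6, b=-6


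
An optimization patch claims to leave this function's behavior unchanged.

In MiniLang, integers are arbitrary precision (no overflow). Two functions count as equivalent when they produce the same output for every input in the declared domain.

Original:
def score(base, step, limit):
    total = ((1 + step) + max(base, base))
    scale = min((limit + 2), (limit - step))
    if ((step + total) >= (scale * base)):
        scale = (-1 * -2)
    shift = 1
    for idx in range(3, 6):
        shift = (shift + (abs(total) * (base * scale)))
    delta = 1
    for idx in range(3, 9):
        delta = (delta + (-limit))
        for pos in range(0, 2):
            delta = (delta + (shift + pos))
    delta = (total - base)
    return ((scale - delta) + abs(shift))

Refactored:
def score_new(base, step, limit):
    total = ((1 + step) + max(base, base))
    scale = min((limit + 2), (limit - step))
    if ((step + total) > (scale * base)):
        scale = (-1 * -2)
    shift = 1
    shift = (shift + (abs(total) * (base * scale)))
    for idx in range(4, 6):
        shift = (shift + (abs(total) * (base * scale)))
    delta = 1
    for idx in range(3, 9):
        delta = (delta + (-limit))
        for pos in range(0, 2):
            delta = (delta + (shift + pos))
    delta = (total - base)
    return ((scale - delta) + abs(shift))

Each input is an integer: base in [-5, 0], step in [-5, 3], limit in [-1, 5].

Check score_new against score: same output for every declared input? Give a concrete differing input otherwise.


Not equivalent: base=-5, step=2, limit=2 separates them (58 vs -2).
score: total=-2, then scale=0, then ((step + total) >= (scale * base)) is true, then scale=2, then shift=1, then (idx=3), then shift=-19, then (idx=4), then shift=-39, then (idx=5), then shift=-59, then delta=1, then (idx=3), then delta=-1, then (pos=0), then delta=-60, then (pos=1), then delta=-118, then (idx=4), then delta=-120, then (pos=0), then delta=-179, then (pos=1), then delta=-237, then (idx=5), then delta=-239, then (pos=0), then delta=-298, then (pos=1), then delta=-356, then (idx=6), then delta=-358, then (pos=0), then delta=-417, then (pos=1), then delta=-475, then (idx=7), then delta=-477, then (pos=0), then delta=-536, then (pos=1), then delta=-594, then (idx=8), then delta=-596, then (pos=0), then delta=-655, then (pos=1), then delta=-713, then delta=3, then returns 58
score_new: total=-2, then scale=0, then ((step + total) > (scale * base)) is false, then shift=1, then shift=1, then (idx=4), then shift=1, then (idx=5), then shift=1, then delta=1, then (idx=3), then delta=-1, then (pos=0), then delta=0, then (pos=1), then delta=2, then (idx=4), then delta=0, then (pos=0), then delta=1, then (pos=1), then delta=3, then (idx=5), then delta=1, then (pos=0), then delta=2, then (pos=1), then delta=4, then (idx=6), then delta=2, then (pos=0), then delta=3, then (pos=1), then delta=5, then (idx=7), then delta=3, then (pos=0), then delta=4, then (pos=1), then delta=6, then (idx=8), then delta=4, then (pos=0), then delta=5, then (pos=1), then delta=7, then delta=3, then returns -2
verdict: not equivalent; witness: base=-5, step=2, limit=2


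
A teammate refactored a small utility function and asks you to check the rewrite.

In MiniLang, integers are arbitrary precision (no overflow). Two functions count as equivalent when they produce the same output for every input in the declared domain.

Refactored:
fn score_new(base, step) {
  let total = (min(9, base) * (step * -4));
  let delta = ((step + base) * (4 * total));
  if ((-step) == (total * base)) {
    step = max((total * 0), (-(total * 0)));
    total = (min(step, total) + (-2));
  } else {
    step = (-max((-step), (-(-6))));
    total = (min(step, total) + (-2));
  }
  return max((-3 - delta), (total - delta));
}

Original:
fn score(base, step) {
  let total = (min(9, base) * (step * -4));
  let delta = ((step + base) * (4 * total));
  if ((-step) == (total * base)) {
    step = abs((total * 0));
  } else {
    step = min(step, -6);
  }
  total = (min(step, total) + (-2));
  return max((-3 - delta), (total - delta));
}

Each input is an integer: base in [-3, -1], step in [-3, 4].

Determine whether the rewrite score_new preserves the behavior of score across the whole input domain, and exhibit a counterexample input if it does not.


Side by side, the visible changes include: arithmetic usage differs, plus statement counts differ, plus min/max/abs usage differs, plus constant usage differs.
One worked example (base=-3, step=1) — score: total=12, then delta=-96, then ((-step) == (total * base)) is false, then step=-6, then total=-8, then returns 93; score_new: total=12, then delta=-96, then ((-step) == (total * base)) is false, then step=-6, then total=-8, then returns 93; agreement on 93.
An exhaustive pass over the 24 declared inputs shows identical outputs.
verdict: equivalent


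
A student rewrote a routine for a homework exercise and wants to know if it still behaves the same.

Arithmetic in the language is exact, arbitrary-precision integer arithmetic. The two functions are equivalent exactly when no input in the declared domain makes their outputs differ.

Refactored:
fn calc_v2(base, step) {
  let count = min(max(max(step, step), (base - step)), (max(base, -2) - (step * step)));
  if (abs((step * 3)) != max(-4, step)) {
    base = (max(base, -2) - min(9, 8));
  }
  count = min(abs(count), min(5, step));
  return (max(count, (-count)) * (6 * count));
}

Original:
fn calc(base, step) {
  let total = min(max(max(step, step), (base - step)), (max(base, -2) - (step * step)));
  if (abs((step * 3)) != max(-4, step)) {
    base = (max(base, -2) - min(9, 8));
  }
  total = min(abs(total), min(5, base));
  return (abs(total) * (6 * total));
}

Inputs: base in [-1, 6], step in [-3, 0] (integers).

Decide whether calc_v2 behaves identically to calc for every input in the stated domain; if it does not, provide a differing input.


The rewrite breaks on base=-1, step=-3, where the results are -486 and -54.
calc: total=-10, then (abs((step * 3)) != max(-4, step)) is true, then base=-9, then total=-9, then returns -486
calc_v2: count=-10, then (abs((step * 3)) != max(-4, step)) is true, then base=-9, then count=-3, then returns -54
verdict: not equivalent; witness: base=-1, step=-3


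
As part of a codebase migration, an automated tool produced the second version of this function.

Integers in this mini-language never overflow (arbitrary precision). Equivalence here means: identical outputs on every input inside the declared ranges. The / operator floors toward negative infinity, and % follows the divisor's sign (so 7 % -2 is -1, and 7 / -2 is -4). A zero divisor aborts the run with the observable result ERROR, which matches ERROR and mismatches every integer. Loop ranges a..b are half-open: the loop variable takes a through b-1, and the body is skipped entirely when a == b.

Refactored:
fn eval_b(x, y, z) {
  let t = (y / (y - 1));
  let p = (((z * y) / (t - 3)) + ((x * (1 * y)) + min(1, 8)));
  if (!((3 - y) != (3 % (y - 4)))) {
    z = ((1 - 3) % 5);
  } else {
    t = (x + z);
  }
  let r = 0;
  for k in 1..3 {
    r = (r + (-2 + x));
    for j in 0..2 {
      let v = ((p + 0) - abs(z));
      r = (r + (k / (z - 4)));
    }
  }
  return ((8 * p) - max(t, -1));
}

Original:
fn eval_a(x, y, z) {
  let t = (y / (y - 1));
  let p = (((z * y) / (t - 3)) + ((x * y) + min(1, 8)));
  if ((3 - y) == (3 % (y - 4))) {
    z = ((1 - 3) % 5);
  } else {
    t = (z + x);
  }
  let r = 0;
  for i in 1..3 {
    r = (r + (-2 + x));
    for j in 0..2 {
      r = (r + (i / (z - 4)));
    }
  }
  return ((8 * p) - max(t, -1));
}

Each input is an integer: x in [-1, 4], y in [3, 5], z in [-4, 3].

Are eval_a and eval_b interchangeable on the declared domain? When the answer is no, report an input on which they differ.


This is a faithful refactor — local variable names differ; arithmetic usage differs; statement counts differ; min/max/abs usage differs; boolean connective usage differs; comparison usage differs; constant usage differs, but the computed results match everywhere.
One worked example (x=1, y=5, z=-3) — eval_a: t := 1 | p := 13 | ((3 - y) == (3 % (y - 4))): false | t := -2 | r := 0 | iter i=1: | r := -1 | iter j=0: | r := -2 | iter j=1: | r := -3 | iter i=2: | r := -4 | iter j=0: | r := -5 | iter j=1: | r := -6 | result 105; eval_b: t := 1 | p := 13 | (!((3 - y) != (3 % (y - 4)))): false | t := -2 | r := 0 | iter k=1: | r := -1 | iter j=0: | v := 10 | r := -2 | iter j=1: | v := 10 | r := -3 | iter k=2: | r := -4 | iter j=0: | v := 10 | r := -5 | iter j=1: | v := 10 | r := -6 | result 105; agreement on 105.
Across all 144 domain points the two functions coincide.
verdict: equivalent


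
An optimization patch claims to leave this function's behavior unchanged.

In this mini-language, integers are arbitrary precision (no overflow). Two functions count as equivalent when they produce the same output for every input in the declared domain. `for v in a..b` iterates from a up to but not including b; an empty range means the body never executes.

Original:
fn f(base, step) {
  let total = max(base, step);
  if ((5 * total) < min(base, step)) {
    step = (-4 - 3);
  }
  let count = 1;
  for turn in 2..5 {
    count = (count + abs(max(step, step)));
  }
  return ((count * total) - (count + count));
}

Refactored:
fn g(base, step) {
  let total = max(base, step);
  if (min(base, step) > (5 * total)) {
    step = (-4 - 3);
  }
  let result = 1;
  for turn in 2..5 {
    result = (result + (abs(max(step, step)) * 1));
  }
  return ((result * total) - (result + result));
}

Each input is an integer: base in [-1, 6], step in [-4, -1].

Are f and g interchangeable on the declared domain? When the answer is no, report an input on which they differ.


The two versions differ — the changes include constant usage differs; and local variable names differ; and arithmetic usage differs; and comparison usage differs.
Tracing base=6, step=-4: f: total = 6; ((5 * total) < min(base, step)) -> false; count = 1; [turn=2]; count = 5; [turn=3]; count = 9; [turn=4]; count = 13; return 52 | g: total = 6; (min(base, step) > (5 * total)) -> false; result = 1; [turn=2]; result = 5; [turn=3]; result = 9; [turn=4]; result = 13; return 52 — matching result 52.
An exhaustive pass over the 32 declared inputs shows identical outputs.
verdict: equivalent


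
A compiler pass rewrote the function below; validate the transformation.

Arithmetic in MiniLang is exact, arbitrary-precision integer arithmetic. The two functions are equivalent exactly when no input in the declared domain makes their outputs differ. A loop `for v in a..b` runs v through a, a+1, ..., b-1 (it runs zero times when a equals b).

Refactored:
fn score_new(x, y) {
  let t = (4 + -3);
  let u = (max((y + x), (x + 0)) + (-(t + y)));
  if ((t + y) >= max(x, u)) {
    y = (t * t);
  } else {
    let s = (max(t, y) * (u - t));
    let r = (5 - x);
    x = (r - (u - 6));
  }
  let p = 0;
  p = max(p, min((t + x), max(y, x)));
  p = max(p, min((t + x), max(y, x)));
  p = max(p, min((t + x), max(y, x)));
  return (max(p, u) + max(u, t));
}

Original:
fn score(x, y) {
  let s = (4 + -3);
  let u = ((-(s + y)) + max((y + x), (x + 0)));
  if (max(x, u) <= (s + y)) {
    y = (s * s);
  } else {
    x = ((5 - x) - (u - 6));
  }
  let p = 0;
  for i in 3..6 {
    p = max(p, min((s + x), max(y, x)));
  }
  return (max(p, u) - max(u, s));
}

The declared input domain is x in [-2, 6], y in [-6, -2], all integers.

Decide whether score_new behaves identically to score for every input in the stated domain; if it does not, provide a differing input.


The rewrite breaks on x=-2, y=-6, where the results are 7 and 13.
score: s = 1; u = 3; (max(x, u) <= (s + y)) -> false; x = 10; p = 0; [i=3]; p = 10; [i=4]; p = 10; [i=5]; p = 10; return 7
score_new: t = 1; u = 3; ((t + y) >= max(x, u)) -> false; s = 2; r = 7; x = 10; p = 0; p = 10; p = 10; p = 10; return 13
verdict: not equivalent; witness: x=-2, y=-6


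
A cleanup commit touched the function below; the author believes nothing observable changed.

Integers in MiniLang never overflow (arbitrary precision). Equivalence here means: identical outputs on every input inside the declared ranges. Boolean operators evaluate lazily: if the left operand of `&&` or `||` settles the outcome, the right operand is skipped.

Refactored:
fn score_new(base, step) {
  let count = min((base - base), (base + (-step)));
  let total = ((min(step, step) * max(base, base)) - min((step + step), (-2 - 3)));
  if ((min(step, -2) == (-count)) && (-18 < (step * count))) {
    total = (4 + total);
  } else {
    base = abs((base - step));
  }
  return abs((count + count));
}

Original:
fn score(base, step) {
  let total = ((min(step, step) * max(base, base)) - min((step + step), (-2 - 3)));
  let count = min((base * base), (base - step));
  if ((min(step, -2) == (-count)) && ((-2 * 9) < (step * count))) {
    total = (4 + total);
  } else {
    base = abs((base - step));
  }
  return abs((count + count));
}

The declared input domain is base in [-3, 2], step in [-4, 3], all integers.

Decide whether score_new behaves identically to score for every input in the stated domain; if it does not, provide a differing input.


base=-3, step=-4 yields 2 from score but 0 from score_new.
verdict: not equivalent; witness: base=-3, step=-4


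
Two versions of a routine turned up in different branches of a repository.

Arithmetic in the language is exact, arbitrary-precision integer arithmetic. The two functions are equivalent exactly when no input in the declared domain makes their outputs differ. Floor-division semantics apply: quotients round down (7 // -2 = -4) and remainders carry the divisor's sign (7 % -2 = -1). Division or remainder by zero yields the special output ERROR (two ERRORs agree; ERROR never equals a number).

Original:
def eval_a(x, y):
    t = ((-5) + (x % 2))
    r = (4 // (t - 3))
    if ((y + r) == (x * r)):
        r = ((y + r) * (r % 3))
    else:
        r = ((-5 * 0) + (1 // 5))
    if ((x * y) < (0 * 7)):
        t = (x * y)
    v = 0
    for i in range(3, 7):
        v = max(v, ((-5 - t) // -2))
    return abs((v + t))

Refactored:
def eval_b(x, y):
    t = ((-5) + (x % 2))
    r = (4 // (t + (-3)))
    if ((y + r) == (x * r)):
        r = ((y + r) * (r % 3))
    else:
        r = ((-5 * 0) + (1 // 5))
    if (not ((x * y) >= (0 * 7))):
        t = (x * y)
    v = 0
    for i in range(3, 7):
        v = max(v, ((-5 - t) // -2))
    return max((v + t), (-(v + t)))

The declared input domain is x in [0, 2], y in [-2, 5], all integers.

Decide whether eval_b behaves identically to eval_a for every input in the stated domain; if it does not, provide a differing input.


Reading the diff, among the changes: comparison usage differs, plus min/max/abs usage differs, plus boolean connective usage differs, plus arithmetic usage differs.
Spot check at x=0, y=-1 — eval_a: t becomes -5; next r becomes -1; next ((y + r) == (x * r)) evaluates to false; next r becomes 0; next ((x * y) < (0 * 7)) evaluates to false; next v becomes 0; next at i=3:; next v becomes 0; next at i=4:; next v becomes 0; next at i=5:; next v becomes 0; next at i=6:; next v becomes 0; next final value 5. eval_b: t becomes -5; next r becomes -1; next ((y + r) == (x * r)) evaluates to false; next r becomes 0; next (not ((x * y) >= (0 * 7))) evaluates to false; next v becomes 0; next at i=3:; next v becomes 0; next at i=4:; next v becomes 0; next at i=5:; next v becomes 0; next at i=6:; next v becomes 0; next final value 5. Both give 5.
Checked all 24 inputs in the declared domain: the outputs agree on every one.
verdict: equivalent


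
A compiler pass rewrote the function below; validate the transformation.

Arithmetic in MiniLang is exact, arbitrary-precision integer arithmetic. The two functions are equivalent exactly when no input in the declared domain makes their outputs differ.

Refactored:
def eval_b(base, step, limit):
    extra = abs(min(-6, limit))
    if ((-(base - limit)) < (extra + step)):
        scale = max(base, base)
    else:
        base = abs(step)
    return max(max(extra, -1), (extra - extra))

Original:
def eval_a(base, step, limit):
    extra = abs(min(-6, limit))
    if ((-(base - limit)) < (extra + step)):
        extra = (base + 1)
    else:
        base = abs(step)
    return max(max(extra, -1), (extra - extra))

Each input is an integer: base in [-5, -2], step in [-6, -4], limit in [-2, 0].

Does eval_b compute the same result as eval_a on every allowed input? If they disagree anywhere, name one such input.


These are not equivalent — on base=-3, step=-4, limit=-2 the outputs split (0 vs 6).
eval_a: extra=6, then ((-(base - limit)) < (extra + step)) is true, then extra=-2, then returns 0
eval_b: extra=6, then ((-(base - limit)) < (extra + step)) is true, then scale=-3, then returns 6
verdict: not equivalent; witness: base=-3, step=-4, limit=-2
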